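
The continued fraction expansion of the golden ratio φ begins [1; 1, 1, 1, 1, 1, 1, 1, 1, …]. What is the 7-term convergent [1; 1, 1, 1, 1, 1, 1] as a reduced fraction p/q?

21/13

Start with 1.
1 + 1/(1/1) = 1 + 1/1 = 2/1
1 + 1/(2/1) = 1 + 1/2 = 3/2
1 + 1/(3/2) = 1 + 2/3 = 5/3
1 + 1/(5/3) = 1 + 3/5 = 8/5
1 + 1/(8/5) = 1 + 5/8 = 13/8
1 + 1/(13/8) = 1 + 8/13 = 21/13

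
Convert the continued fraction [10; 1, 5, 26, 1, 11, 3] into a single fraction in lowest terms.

a_0 = 10: 10/1
a_1 = 1: 11/1
a_2 = 5: 65/6
a_3 = 26: 1701/157
a_4 = 1: 1766/163
a_5 = 11: 21127/1950
a_6 = 3: 65147/6013

65147/6013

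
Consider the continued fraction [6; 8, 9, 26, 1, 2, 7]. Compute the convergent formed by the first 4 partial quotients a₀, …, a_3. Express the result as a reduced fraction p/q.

Use the convergent recurrence hₖ = aₖ·hₖ₋₁ + hₖ₋₂ (and likewise for the denominators kₖ):
a_0 = 6: 6/1
a_1 = 8: 49/8
a_2 = 9: 447/73
a_3 = 26: 11671/1906

11671/1906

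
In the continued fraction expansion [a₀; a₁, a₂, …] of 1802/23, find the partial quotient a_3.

7

1802 = 78·23 + 8, so a_0 = 78
23 = 2·8 + 7, so a_1 = 2
8 = 1·7 + 1, so a_2 = 1
7 = 7·1 + 0, so a_3 = 7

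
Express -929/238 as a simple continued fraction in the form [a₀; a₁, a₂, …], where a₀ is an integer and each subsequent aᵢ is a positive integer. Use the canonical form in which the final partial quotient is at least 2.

-929 ÷ 238 → quotient -4, remainder 23
238 ÷ 23 → quotient 10, remainder 8
23 ÷ 8 → quotient 2, remainder 7
8 ÷ 7 → quotient 1, remainder 1
7 ÷ 1 → quotient 7, remainder 0

[-4; 10, 2, 1, 7]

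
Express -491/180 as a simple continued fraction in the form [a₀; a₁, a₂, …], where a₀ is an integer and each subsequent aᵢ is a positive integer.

[-3; 3, 1, 2, 16]

-491 ÷ 180 → quotient -3, remainder 49
180 ÷ 49 → quotient 3, remainder 33
49 ÷ 33 → quotient 1, remainder 16
33 ÷ 16 → quotient 2, remainder 1
16 ÷ 1 → quotient 16, remainder 0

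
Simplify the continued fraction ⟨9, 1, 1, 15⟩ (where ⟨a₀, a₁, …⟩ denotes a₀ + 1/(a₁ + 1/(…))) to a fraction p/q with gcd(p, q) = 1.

295/31

Start with 15.
1 + 1/(15/1) = 1 + 1/15 = 16/15
1 + 1/(16/15) = 1 + 15/16 = 31/16
9 + 1/(31/16) = 9 + 16/31 = 295/31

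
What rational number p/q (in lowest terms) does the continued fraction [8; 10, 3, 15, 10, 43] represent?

Start with 43.
10 + 1/(43/1) = 10 + 1/43 = 431/43
15 + 1/(431/43) = 15 + 43/431 = 6508/431
3 + 1/(6508/431) = 3 + 431/6508 = 19955/6508
10 + 1/(19955/6508) = 10 + 6508/19955 = 206058/19955
8 + 1/(206058/19955) = 8 + 19955/206058 = 1668419/206058

1668419/206058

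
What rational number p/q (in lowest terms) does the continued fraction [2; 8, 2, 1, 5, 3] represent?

Collapse the nested fraction from the inside out:
Start with 3.
5 + 1/(3/1) = 5 + 1/3 = 16/3
1 + 1/(16/3) = 1 + 3/16 = 19/16
2 + 1/(19/16) = 2 + 16/19 = 54/19
8 + 1/(54/19) = 8 + 19/54 = 451/54
2 + 1/(451/54) = 2 + 54/451 = 956/451

956/451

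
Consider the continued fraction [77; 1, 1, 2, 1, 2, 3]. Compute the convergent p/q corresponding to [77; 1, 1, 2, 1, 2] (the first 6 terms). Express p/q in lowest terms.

a_0 = 77: 77/1
a_1 = 1: 78/1
a_2 = 1: 155/2
a_3 = 2: 388/5
a_4 = 1: 543/7
a_5 = 2: 1474/19

1474/19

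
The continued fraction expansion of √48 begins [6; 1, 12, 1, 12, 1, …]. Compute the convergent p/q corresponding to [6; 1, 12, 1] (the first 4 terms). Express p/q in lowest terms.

97/14

a_0 = 6: 6/1
a_1 = 1: 7/1
a_2 = 12: 90/13
a_3 = 1: 97/14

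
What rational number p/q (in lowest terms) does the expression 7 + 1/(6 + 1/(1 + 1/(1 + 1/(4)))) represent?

422/59

Work from the innermost term outward:
Start with 4.
1 + 1/(4/1) = 1 + 1/4 = 5/4
1 + 1/(5/4) = 1 + 4/5 = 9/5
6 + 1/(9/5) = 6 + 5/9 = 59/9
7 + 1/(59/9) = 7 + 9/59 = 422/59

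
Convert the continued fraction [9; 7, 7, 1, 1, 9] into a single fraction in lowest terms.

9323/1020

a_0 = 9: 9/1
a_1 = 7: 64/7
a_2 = 7: 457/50
a_3 = 1: 521/57
a_4 = 1: 978/107
a_5 = 9: 9323/1020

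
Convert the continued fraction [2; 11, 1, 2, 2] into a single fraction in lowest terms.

Start with 2.
2 + 1/(2/1) = 2 + 1/2 = 5/2
1 + 1/(5/2) = 1 + 2/5 = 7/5
11 + 1/(7/5) = 11 + 5/7 = 82/7
2 + 1/(82/7) = 2 + 7/82 = 171/82

171/82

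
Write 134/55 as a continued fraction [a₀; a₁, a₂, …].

[2; 2, 3, 2, 3]

Repeatedly divide and take the remainder:
134 ÷ 55 → quotient 2, remainder 24
55 ÷ 24 → quotient 2, remainder 7
24 ÷ 7 → quotient 3, remainder 3
7 ÷ 3 → quotient 2, remainder 1
3 ÷ 1 → quotient 3, remainder 0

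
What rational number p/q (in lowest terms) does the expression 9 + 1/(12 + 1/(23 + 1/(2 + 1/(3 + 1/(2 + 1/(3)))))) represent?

a_0 = 9: 9/1
a_1 = 12: 109/12
a_2 = 23: 2516/277
a_3 = 2: 5141/566
a_4 = 3: 17939/1975
a_5 = 2: 41019/4516
a_6 = 3: 140996/15523

140996/15523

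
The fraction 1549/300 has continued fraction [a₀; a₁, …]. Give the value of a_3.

6

Repeatedly divide and take the remainder:
1549 ÷ 300 → quotient 5, remainder 49
300 ÷ 49 → quotient 6, remainder 6
49 ÷ 6 → quotient 8, remainder 1
6 ÷ 1 → quotient 6, remainder 0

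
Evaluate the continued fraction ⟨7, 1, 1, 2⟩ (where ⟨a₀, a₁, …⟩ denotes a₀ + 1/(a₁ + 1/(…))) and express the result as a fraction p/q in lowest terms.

Start with 2.
1 + 1/(2/1) = 1 + 1/2 = 3/2
1 + 1/(3/2) = 1 + 2/3 = 5/3
7 + 1/(5/3) = 7 + 3/5 = 38/5

38/5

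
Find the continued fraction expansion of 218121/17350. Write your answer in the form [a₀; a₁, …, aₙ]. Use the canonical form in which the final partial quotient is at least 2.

⌊218121/17350⌋ = 12, remainder 9921
⌊17350/9921⌋ = 1, remainder 7429
⌊9921/7429⌋ = 1, remainder 2492
⌊7429/2492⌋ = 2, remainder 2445
⌊2492/2445⌋ = 1, remainder 47
⌊2445/47⌋ = 52, remainder 1
⌊47/1⌋ = 47, remainder 0

[12; 1, 1, 2, 1, 52, 47]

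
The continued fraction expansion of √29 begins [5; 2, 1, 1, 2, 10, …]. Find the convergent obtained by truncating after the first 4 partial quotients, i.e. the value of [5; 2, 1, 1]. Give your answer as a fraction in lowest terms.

27/5

Compute successive convergents:
a_0 = 5: 5/1
a_1 = 2: 11/2
a_2 = 1: 16/3
a_3 = 1: 27/5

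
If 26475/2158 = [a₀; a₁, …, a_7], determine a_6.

1

⌊26475/2158⌋ = 12, remainder 579
⌊2158/579⌋ = 3, remainder 421
⌊579/421⌋ = 1, remainder 158
⌊421/158⌋ = 2, remainder 105
⌊158/105⌋ = 1, remainder 53
⌊105/53⌋ = 1, remainder 52
⌊53/52⌋ = 1, remainder 1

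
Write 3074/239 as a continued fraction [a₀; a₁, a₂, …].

[12; 1, 6, 4, 8]

Repeatedly divide and take the remainder:
⌊3074/239⌋ = 12, remainder 206
⌊239/206⌋ = 1, remainder 33
⌊206/33⌋ = 6, remainder 8
⌊33/8⌋ = 4, remainder 1
⌊8/1⌋ = 8, remainder 0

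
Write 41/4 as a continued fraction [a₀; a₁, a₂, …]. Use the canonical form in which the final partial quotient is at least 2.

Repeatedly divide and take the remainder:
41 = 10·4 + 1, so a_0 = 10
4 = 4·1 + 0, so a_1 = 4

[10; 4]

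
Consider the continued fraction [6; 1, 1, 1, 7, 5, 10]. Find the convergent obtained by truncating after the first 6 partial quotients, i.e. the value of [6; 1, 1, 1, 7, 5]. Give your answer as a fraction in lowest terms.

785/118

a_0 = 6: 6/1
a_1 = 1: 7/1
a_2 = 1: 13/2
a_3 = 1: 20/3
a_4 = 7: 153/23
a_5 = 5: 785/118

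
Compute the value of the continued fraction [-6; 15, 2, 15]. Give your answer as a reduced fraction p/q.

-2849/480

Compute successive convergents:
a_0 = -6: -6/1
a_1 = 15: -89/15
a_2 = 2: -184/31
a_3 = 15: -2849/480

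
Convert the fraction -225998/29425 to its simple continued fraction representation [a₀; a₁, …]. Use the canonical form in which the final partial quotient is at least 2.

⌊-225998/29425⌋ = -8, remainder 9402
⌊29425/9402⌋ = 3, remainder 1219
⌊9402/1219⌋ = 7, remainder 869
⌊1219/869⌋ = 1, remainder 350
⌊869/350⌋ = 2, remainder 169
⌊350/169⌋ = 2, remainder 12
⌊169/12⌋ = 14, remainder 1
⌊12/1⌋ = 12, remainder 0

[-8; 3, 7, 1, 2, 2, 14, 12]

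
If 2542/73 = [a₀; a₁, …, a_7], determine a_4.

1

⌊2542/73⌋ = 34, remainder 60
⌊73/60⌋ = 1, remainder 13
⌊60/13⌋ = 4, remainder 8
⌊13/8⌋ = 1, remainder 5
⌊8/5⌋ = 1, remainder 3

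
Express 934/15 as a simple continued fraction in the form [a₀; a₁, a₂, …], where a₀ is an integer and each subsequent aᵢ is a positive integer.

[62; 3, 1, 3]

934 = 62·15 + 4, so a_0 = 62
15 = 3·4 + 3, so a_1 = 3
4 = 1·3 + 1, so a_2 = 1
3 = 3·1 + 0, so a_3 = 3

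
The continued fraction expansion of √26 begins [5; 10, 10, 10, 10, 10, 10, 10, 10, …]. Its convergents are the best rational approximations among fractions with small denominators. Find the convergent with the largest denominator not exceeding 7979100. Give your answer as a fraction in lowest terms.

a_0 = 5: 5/1  (≤ bound)
a_1 = 10: 51/10  (≤ bound)
a_2 = 10: 515/101  (≤ bound)
a_3 = 10: 5201/1020  (≤ bound)
a_4 = 10: 52525/10301  (≤ bound)
a_5 = 10: 530451/104030  (≤ bound)
a_6 = 10: 5357035/1050601  (≤ bound)
a_7 = 10: 54100801/10610040  (> 7979100, stop)

5357035/1050601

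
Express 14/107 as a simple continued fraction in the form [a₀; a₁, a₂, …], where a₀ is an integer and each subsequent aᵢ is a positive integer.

Apply division with remainder until the remainder is 0:
⌊14/107⌋ = 0, remainder 14
⌊107/14⌋ = 7, remainder 9
⌊14/9⌋ = 1, remainder 5
⌊9/5⌋ = 1, remainder 4
⌊5/4⌋ = 1, remainder 1
⌊4/1⌋ = 4, remainder 0

[0; 7, 1, 1, 1, 4]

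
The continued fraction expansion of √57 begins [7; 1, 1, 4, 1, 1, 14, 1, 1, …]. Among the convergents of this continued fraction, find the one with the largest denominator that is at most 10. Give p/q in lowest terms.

68/9

a_0 = 7: 7/1  (≤ bound)
a_1 = 1: 8/1  (≤ bound)
a_2 = 1: 15/2  (≤ bound)
a_3 = 4: 68/9  (≤ bound)
a_4 = 1: 83/11  (> 10, stop)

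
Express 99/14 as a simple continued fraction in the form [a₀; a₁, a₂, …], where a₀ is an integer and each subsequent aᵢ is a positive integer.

99 = 7·14 + 1, so a_0 = 7
14 = 14·1 + 0, so a_1 = 14

[7; 14]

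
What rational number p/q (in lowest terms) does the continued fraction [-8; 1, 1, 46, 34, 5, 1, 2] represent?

a_0 = -8: -8/1
a_1 = 1: -7/1
a_2 = 1: -15/2
a_3 = 46: -697/93
a_4 = 34: -23713/3164
a_5 = 5: -119262/15913
a_6 = 1: -142975/19077
a_7 = 2: -405212/54067

-405212/54067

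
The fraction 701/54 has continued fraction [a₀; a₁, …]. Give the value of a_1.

⌊701/54⌋ = 12, remainder 53
⌊54/53⌋ = 1, remainder 1

1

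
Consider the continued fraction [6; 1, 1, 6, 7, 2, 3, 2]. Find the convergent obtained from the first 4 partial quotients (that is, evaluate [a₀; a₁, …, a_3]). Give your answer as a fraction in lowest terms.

85/13

Start with 6.
1 + 1/(6/1) = 1 + 1/6 = 7/6
1 + 1/(7/6) = 1 + 6/7 = 13/7
6 + 1/(13/7) = 6 + 7/13 = 85/13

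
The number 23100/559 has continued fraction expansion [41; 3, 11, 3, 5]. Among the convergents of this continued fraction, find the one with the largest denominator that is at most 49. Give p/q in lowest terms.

a_0 = 41: 41/1  (≤ bound)
a_1 = 3: 124/3  (≤ bound)
a_2 = 11: 1405/34  (≤ bound)
a_3 = 3: 4339/105  (> 49, stop)

1405/34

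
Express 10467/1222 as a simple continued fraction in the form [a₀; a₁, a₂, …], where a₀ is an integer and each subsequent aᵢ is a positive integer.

10467 = 8·1222 + 691, so a_0 = 8
1222 = 1·691 + 531, so a_1 = 1
691 = 1·531 + 160, so a_2 = 1
531 = 3·160 + 51, so a_3 = 3
160 = 3·51 + 7, so a_4 = 3
51 = 7·7 + 2, so a_5 = 7
7 = 3·2 + 1, so a_6 = 3
2 = 2·1 + 0, so a_7 = 2

[8; 1, 1, 3, 3, 7, 3, 2]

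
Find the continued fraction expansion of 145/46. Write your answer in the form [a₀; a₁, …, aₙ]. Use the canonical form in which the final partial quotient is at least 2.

[3; 6, 1, 1, 3]

Apply division with remainder until the remainder is 0:
145 = 3·46 + 7, so a_0 = 3
46 = 6·7 + 4, so a_1 = 6
7 = 1·4 + 3, so a_2 = 1
4 = 1·3 + 1, so a_3 = 1
3 = 3·1 + 0, so a_4 = 3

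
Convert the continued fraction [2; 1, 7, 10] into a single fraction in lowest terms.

233/81

a_0 = 2: 2/1
a_1 = 1: 3/1
a_2 = 7: 23/8
a_3 = 10: 233/81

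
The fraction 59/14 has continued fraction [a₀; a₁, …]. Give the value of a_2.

Repeatedly divide and take the remainder:
59 ÷ 14 → quotient 4, remainder 3
14 ÷ 3 → quotient 4, remainder 2
3 ÷ 2 → quotient 1, remainder 1

1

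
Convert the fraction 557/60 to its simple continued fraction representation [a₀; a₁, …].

⌊557/60⌋ = 9, remainder 17
⌊60/17⌋ = 3, remainder 9
⌊17/9⌋ = 1, remainder 8
⌊9/8⌋ = 1, remainder 1
⌊8/1⌋ = 8, remainder 0

[9; 3, 1, 1, 8]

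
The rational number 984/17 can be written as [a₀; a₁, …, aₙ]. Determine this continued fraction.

[57; 1, 7, 2]

⌊984/17⌋ = 57, remainder 15
⌊17/15⌋ = 1, remainder 2
⌊15/2⌋ = 7, remainder 1
⌊2/1⌋ = 2, remainder 0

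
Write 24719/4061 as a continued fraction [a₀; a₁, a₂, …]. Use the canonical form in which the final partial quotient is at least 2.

[6; 11, 1, 1, 58, 3]

⌊24719/4061⌋ = 6, remainder 353
⌊4061/353⌋ = 11, remainder 178
⌊353/178⌋ = 1, remainder 175
⌊178/175⌋ = 1, remainder 3
⌊175/3⌋ = 58, remainder 1
⌊3/1⌋ = 3, remainder 0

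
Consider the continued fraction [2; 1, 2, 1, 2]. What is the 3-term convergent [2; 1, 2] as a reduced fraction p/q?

Work from the innermost term outward:
Start with 2.
1 + 1/(2/1) = 1 + 1/2 = 3/2
2 + 1/(3/2) = 2 + 2/3 = 8/3

8/3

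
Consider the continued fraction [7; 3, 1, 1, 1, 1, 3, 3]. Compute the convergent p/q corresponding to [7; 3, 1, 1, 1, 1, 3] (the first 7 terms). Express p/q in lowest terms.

a_0 = 7: 7/1
a_1 = 3: 22/3
a_2 = 1: 29/4
a_3 = 1: 51/7
a_4 = 1: 80/11
a_5 = 1: 131/18
a_6 = 3: 473/65

473/65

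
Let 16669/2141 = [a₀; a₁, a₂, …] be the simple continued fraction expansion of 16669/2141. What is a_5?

16669 = 7·2141 + 1682, so a_0 = 7
2141 = 1·1682 + 459, so a_1 = 1
1682 = 3·459 + 305, so a_2 = 3
459 = 1·305 + 154, so a_3 = 1
305 = 1·154 + 151, so a_4 = 1
154 = 1·151 + 3, so a_5 = 1

1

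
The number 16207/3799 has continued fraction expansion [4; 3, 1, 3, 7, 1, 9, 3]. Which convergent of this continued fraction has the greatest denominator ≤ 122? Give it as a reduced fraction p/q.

a_0 = 4: 4/1  (≤ bound)
a_1 = 3: 13/3  (≤ bound)
a_2 = 1: 17/4  (≤ bound)
a_3 = 3: 64/15  (≤ bound)
a_4 = 7: 465/109  (≤ bound)
a_5 = 1: 529/124  (> 122, stop)

465/109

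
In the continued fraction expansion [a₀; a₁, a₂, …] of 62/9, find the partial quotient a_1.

⌊62/9⌋ = 6, remainder 8
⌊9/8⌋ = 1, remainder 1

1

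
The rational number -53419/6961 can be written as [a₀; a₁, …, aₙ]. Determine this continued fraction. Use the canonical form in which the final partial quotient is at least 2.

-53419 = -8·6961 + 2269, so a_0 = -8
6961 = 3·2269 + 154, so a_1 = 3
2269 = 14·154 + 113, so a_2 = 14
154 = 1·113 + 41, so a_3 = 1
113 = 2·41 + 31, so a_4 = 2
41 = 1·31 + 10, so a_5 = 1
31 = 3·10 + 1, so a_6 = 3
10 = 10·1 + 0, so a_7 = 10

[-8; 3, 14, 1, 2, 1, 3, 10]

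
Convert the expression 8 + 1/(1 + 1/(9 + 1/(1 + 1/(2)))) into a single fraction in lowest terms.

Use the convergent recurrence hₖ = aₖ·hₖ₋₁ + hₖ₋₂ (and likewise for the denominators kₖ):
a_0 = 8: 8/1
a_1 = 1: 9/1
a_2 = 9: 89/10
a_3 = 1: 98/11
a_4 = 2: 285/32

285/32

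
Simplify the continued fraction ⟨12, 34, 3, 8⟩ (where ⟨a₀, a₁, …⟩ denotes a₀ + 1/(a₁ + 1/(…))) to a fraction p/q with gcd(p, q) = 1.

10321/858

Use the convergent recurrence hₖ = aₖ·hₖ₋₁ + hₖ₋₂ (and likewise for the denominators kₖ):
a_0 = 12: 12/1
a_1 = 34: 409/34
a_2 = 3: 1239/103
a_3 = 8: 10321/858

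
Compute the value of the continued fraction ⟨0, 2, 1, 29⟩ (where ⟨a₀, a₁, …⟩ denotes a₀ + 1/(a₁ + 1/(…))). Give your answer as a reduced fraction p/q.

Build up convergents one term at a time:
a_0 = 0: 0/1
a_1 = 2: 1/2
a_2 = 1: 1/3
a_3 = 29: 30/89

30/89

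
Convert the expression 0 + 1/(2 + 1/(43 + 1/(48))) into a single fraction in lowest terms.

Build up convergents one term at a time:
a_0 = 0: 0/1
a_1 = 2: 1/2
a_2 = 43: 43/87
a_3 = 48: 2065/4178

2065/4178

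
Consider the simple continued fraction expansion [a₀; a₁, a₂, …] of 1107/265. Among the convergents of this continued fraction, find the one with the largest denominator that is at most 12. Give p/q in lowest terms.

46/11

a_0 = 4: 4/1  (≤ bound)
a_1 = 5: 21/5  (≤ bound)
a_2 = 1: 25/6  (≤ bound)
a_3 = 1: 46/11  (≤ bound)
a_4 = 1: 71/17  (> 12, stop)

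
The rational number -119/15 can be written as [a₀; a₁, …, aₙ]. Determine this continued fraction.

[-8; 15]

-119 ÷ 15 → quotient -8, remainder 1
15 ÷ 1 → quotient 15, remainder 0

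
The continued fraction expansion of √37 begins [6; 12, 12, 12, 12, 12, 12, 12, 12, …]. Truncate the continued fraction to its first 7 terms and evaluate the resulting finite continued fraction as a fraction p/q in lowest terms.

Work from the innermost term outward:
Start with 12.
12 + 1/(12/1) = 12 + 1/12 = 145/12
12 + 1/(145/12) = 12 + 12/145 = 1752/145
12 + 1/(1752/145) = 12 + 145/1752 = 21169/1752
12 + 1/(21169/1752) = 12 + 1752/21169 = 255780/21169
12 + 1/(255780/21169) = 12 + 21169/255780 = 3090529/255780
6 + 1/(3090529/255780) = 6 + 255780/3090529 = 18798954/3090529

18798954/3090529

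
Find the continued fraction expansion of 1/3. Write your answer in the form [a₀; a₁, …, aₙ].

[0; 3]

Run the Euclidean algorithm, recording each quotient:
1 ÷ 3 → quotient 0, remainder 1
3 ÷ 1 → quotient 3, remainder 0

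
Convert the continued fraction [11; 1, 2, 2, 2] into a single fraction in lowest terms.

Start with 2.
2 + 1/(2/1) = 2 + 1/2 = 5/2
2 + 1/(5/2) = 2 + 2/5 = 12/5
1 + 1/(12/5) = 1 + 5/12 = 17/12
11 + 1/(17/12) = 11 + 12/17 = 199/17

199/17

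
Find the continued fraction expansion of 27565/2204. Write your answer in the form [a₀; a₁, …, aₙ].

[12; 1, 1, 36, 4, 3, 2]

⌊27565/2204⌋ = 12, remainder 1117
⌊2204/1117⌋ = 1, remainder 1087
⌊1117/1087⌋ = 1, remainder 30
⌊1087/30⌋ = 36, remainder 7
⌊30/7⌋ = 4, remainder 2
⌊7/2⌋ = 3, remainder 1
⌊2/1⌋ = 2, remainder 0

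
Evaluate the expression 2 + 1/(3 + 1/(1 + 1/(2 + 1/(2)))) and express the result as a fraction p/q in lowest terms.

59/26

Start with 2.
2 + 1/(2/1) = 2 + 1/2 = 5/2
1 + 1/(5/2) = 1 + 2/5 = 7/5
3 + 1/(7/5) = 3 + 5/7 = 26/7
2 + 1/(26/7) = 2 + 7/26 = 59/26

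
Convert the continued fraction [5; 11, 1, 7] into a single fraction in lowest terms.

483/95

Start with 7.
1 + 1/(7/1) = 1 + 1/7 = 8/7
11 + 1/(8/7) = 11 + 7/8 = 95/8
5 + 1/(95/8) = 5 + 8/95 = 483/95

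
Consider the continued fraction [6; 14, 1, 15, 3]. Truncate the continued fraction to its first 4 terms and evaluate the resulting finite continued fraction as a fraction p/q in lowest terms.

1450/239

Build up convergents one term at a time:
a_0 = 6: 6/1
a_1 = 14: 85/14
a_2 = 1: 91/15
a_3 = 15: 1450/239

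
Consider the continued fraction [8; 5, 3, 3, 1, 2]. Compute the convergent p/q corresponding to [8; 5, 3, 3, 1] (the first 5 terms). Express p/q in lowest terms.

565/69

Start with 1.
3 + 1/(1/1) = 3 + 1/1 = 4/1
3 + 1/(4/1) = 3 + 1/4 = 13/4
5 + 1/(13/4) = 5 + 4/13 = 69/13
8 + 1/(69/13) = 8 + 13/69 = 565/69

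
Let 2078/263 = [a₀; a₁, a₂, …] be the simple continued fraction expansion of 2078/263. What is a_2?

2078 ÷ 263 → quotient 7, remainder 237
263 ÷ 237 → quotient 1, remainder 26
237 ÷ 26 → quotient 9, remainder 3

9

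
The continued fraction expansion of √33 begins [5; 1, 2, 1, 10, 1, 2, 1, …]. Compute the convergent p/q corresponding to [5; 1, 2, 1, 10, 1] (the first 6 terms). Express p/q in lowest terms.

270/47

Start with 1.
10 + 1/(1/1) = 10 + 1/1 = 11/1
1 + 1/(11/1) = 1 + 1/11 = 12/11
2 + 1/(12/11) = 2 + 11/12 = 35/12
1 + 1/(35/12) = 1 + 12/35 = 47/35
5 + 1/(47/35) = 5 + 35/47 = 270/47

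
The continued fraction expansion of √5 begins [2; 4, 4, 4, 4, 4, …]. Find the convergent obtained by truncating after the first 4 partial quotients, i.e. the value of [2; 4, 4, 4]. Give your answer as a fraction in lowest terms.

161/72

Build up convergents one term at a time:
a_0 = 2: 2/1
a_1 = 4: 9/4
a_2 = 4: 38/17
a_3 = 4: 161/72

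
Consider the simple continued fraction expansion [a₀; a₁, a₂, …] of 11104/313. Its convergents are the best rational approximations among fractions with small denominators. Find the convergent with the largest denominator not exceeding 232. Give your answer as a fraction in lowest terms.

745/21

a_0 = 35: 35/1  (≤ bound)
a_1 = 2: 71/2  (≤ bound)
a_2 = 9: 674/19  (≤ bound)
a_3 = 1: 745/21  (≤ bound)
a_4 = 14: 11104/313  (> 232, stop)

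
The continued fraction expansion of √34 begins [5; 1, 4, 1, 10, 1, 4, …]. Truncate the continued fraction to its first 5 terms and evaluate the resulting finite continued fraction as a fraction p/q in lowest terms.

379/65

Build up convergents one term at a time:
a_0 = 5: 5/1
a_1 = 1: 6/1
a_2 = 4: 29/5
a_3 = 1: 35/6
a_4 = 10: 379/65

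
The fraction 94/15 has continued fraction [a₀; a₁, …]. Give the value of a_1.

3

94 = 6·15 + 4, so a_0 = 6
15 = 3·4 + 3, so a_1 = 3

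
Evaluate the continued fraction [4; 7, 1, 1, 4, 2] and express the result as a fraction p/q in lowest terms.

a_0 = 4: 4/1
a_1 = 7: 29/7
a_2 = 1: 33/8
a_3 = 1: 62/15
a_4 = 4: 281/68
a_5 = 2: 624/151

624/151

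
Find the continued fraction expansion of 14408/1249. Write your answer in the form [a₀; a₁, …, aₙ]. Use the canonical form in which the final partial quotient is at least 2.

[11; 1, 1, 6, 1, 1, 14, 3]

Run the Euclidean algorithm, recording each quotient:
14408 ÷ 1249 → quotient 11, remainder 669
1249 ÷ 669 → quotient 1, remainder 580
669 ÷ 580 → quotient 1, remainder 89
580 ÷ 89 → quotient 6, remainder 46
89 ÷ 46 → quotient 1, remainder 43
46 ÷ 43 → quotient 1, remainder 3
43 ÷ 3 → quotient 14, remainder 1
3 ÷ 1 → quotient 3, remainder 0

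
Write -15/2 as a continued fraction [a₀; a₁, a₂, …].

[-8; 2]

-15 ÷ 2 → quotient -8, remainder 1
2 ÷ 1 → quotient 2, remainder 0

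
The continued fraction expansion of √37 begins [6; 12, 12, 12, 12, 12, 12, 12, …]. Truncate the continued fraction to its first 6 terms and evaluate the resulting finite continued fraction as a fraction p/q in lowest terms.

Start with 12.
12 + 1/(12/1) = 12 + 1/12 = 145/12
12 + 1/(145/12) = 12 + 12/145 = 1752/145
12 + 1/(1752/145) = 12 + 145/1752 = 21169/1752
12 + 1/(21169/1752) = 12 + 1752/21169 = 255780/21169
6 + 1/(255780/21169) = 6 + 21169/255780 = 1555849/255780

1555849/255780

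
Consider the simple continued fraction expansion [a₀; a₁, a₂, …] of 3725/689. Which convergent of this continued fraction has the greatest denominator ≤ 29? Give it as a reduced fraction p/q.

146/27

a_0 = 5: 5/1  (≤ bound)
a_1 = 2: 11/2  (≤ bound)
a_2 = 2: 27/5  (≤ bound)
a_3 = 5: 146/27  (≤ bound)
a_4 = 1: 173/32  (> 29, stop)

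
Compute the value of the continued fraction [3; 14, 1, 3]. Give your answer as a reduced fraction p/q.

Work from the innermost term outward:
Start with 3.
1 + 1/(3/1) = 1 + 1/3 = 4/3
14 + 1/(4/3) = 14 + 3/4 = 59/4
3 + 1/(59/4) = 3 + 4/59 = 181/59

181/59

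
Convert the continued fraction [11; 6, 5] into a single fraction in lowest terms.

Build up convergents one term at a time:
a_0 = 11: 11/1
a_1 = 6: 67/6
a_2 = 5: 346/31

346/31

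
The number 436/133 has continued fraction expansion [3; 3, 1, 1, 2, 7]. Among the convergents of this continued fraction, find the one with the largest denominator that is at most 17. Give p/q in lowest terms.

23/7

a_0 = 3: 3/1  (≤ bound)
a_1 = 3: 10/3  (≤ bound)
a_2 = 1: 13/4  (≤ bound)
a_3 = 1: 23/7  (≤ bound)
a_4 = 2: 59/18  (> 17, stop)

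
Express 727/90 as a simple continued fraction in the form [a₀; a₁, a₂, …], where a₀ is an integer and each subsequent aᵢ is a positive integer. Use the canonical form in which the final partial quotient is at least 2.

⌊727/90⌋ = 8, remainder 7
⌊90/7⌋ = 12, remainder 6
⌊7/6⌋ = 1, remainder 1
⌊6/1⌋ = 6, remainder 0

[8; 12, 1, 6]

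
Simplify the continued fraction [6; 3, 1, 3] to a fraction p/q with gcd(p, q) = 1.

94/15

Start with 3.
1 + 1/(3/1) = 1 + 1/3 = 4/3
3 + 1/(4/3) = 3 + 3/4 = 15/4
6 + 1/(15/4) = 6 + 4/15 = 94/15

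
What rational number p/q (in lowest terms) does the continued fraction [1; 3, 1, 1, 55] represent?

500/389

Compute successive convergents:
a_0 = 1: 1/1
a_1 = 3: 4/3
a_2 = 1: 5/4
a_3 = 1: 9/7
a_4 = 55: 500/389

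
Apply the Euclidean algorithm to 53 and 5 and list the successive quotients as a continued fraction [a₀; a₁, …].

53 = 10·5 + 3, so a_0 = 10
5 = 1·3 + 2, so a_1 = 1
3 = 1·2 + 1, so a_2 = 1
2 = 2·1 + 0, so a_3 = 2

[10; 1, 1, 2]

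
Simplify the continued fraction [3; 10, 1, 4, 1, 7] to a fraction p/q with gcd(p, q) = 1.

Start with 7.
1 + 1/(7/1) = 1 + 1/7 = 8/7
4 + 1/(8/7) = 4 + 7/8 = 39/8
1 + 1/(39/8) = 1 + 8/39 = 47/39
10 + 1/(47/39) = 10 + 39/47 = 509/47
3 + 1/(509/47) = 3 + 47/509 = 1574/509

1574/509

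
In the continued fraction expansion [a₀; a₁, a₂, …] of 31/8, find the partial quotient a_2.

31 = 3·8 + 7, so a_0 = 3
8 = 1·7 + 1, so a_1 = 1
7 = 7·1 + 0, so a_2 = 7

7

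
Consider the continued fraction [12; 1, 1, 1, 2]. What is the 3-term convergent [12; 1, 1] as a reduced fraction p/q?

25/2

Start with 1.
1 + 1/(1/1) = 1 + 1/1 = 2/1
12 + 1/(2/1) = 12 + 1/2 = 25/2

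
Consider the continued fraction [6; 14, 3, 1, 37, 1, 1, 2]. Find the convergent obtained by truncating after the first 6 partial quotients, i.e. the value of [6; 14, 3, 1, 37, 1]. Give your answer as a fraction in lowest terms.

13409/2209

Use the convergent recurrence hₖ = aₖ·hₖ₋₁ + hₖ₋₂ (and likewise for the denominators kₖ):
a_0 = 6: 6/1
a_1 = 14: 85/14
a_2 = 3: 261/43
a_3 = 1: 346/57
a_4 = 37: 13063/2152
a_5 = 1: 13409/2209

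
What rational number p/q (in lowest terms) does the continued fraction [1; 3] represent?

4/3

Start with 3.
1 + 1/(3/1) = 1 + 1/3 = 4/3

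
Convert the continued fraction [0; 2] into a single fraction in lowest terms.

Use the convergent recurrence hₖ = aₖ·hₖ₋₁ + hₖ₋₂ (and likewise for the denominators kₖ):
a_0 = 0: 0/1
a_1 = 2: 1/2

1/2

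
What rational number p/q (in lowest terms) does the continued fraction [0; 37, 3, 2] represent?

Start with 2.
3 + 1/(2/1) = 3 + 1/2 = 7/2
37 + 1/(7/2) = 37 + 2/7 = 261/7
0 + 1/(261/7) = 0 + 7/261 = 7/261

7/261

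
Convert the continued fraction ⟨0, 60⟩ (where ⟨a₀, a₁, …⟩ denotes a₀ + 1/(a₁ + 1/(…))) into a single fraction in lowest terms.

Start with 60.
0 + 1/(60/1) = 0 + 1/60 = 1/60

1/60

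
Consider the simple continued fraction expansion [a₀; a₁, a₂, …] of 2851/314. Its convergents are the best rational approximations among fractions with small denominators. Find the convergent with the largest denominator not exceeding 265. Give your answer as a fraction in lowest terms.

1026/113

List convergents until the denominator exceeds the bound:
a_0 = 9: 9/1  (≤ bound)
a_1 = 12: 109/12  (≤ bound)
a_2 = 1: 118/13  (≤ bound)
a_3 = 1: 227/25  (≤ bound)
a_4 = 3: 799/88  (≤ bound)
a_5 = 1: 1026/113  (≤ bound)
a_6 = 2: 2851/314  (> 265, stop)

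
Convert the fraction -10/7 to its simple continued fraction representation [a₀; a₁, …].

-10 = -2·7 + 4, so a_0 = -2
7 = 1·4 + 3, so a_1 = 1
4 = 1·3 + 1, so a_2 = 1
3 = 3·1 + 0, so a_3 = 3

[-2; 1, 1, 3]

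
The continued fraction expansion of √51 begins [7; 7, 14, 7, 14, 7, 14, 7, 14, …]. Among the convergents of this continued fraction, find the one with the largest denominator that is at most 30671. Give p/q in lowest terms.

70693/9899

List convergents until the denominator exceeds the bound:
a_0 = 7: 7/1  (≤ bound)
a_1 = 7: 50/7  (≤ bound)
a_2 = 14: 707/99  (≤ bound)
a_3 = 7: 4999/700  (≤ bound)
a_4 = 14: 70693/9899  (≤ bound)
a_5 = 7: 499850/69993  (> 30671, stop)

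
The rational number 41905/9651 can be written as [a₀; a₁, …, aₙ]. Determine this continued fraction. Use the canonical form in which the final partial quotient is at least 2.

Repeatedly divide and take the remainder:
⌊41905/9651⌋ = 4, remainder 3301
⌊9651/3301⌋ = 2, remainder 3049
⌊3301/3049⌋ = 1, remainder 252
⌊3049/252⌋ = 12, remainder 25
⌊252/25⌋ = 10, remainder 2
⌊25/2⌋ = 12, remainder 1
⌊2/1⌋ = 2, remainder 0

[4; 2, 1, 12, 10, 12, 2]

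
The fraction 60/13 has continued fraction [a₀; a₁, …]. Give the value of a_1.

60 = 4·13 + 8, so a_0 = 4
13 = 1·8 + 5, so a_1 = 1

1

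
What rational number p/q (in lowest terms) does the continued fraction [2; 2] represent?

5/2

Starting at the tail and folding back:
Start with 2.
2 + 1/(2/1) = 2 + 1/2 = 5/2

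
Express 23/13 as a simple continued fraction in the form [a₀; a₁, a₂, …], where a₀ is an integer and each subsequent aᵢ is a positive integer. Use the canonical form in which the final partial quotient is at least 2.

Run the Euclidean algorithm, recording each quotient:
23 ÷ 13 → quotient 1, remainder 10
13 ÷ 10 → quotient 1, remainder 3
10 ÷ 3 → quotient 3, remainder 1
3 ÷ 1 → quotient 3, remainder 0

[1; 1, 3, 3]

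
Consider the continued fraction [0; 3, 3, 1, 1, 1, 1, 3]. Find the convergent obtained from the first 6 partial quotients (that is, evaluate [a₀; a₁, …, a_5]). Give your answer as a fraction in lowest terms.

Start with 1.
1 + 1/(1/1) = 1 + 1/1 = 2/1
1 + 1/(2/1) = 1 + 1/2 = 3/2
3 + 1/(3/2) = 3 + 2/3 = 11/3
3 + 1/(11/3) = 3 + 3/11 = 36/11
0 + 1/(36/11) = 0 + 11/36 = 11/36

11/36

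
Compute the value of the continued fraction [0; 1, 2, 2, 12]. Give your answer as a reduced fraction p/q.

Compute successive convergents:
a_0 = 0: 0/1
a_1 = 1: 1/1
a_2 = 2: 2/3
a_3 = 2: 5/7
a_4 = 12: 62/87

62/87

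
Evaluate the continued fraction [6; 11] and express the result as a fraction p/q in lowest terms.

Compute successive convergents:
a_0 = 6: 6/1
a_1 = 11: 67/11

67/11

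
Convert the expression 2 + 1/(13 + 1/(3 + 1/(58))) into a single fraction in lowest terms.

a_0 = 2: 2/1
a_1 = 13: 27/13
a_2 = 3: 83/40
a_3 = 58: 4841/2333

4841/2333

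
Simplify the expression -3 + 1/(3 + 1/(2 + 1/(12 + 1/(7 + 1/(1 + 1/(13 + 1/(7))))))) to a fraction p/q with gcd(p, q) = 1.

-187141/68988

a_0 = -3: -3/1
a_1 = 3: -8/3
a_2 = 2: -19/7
a_3 = 12: -236/87
a_4 = 7: -1671/616
a_5 = 1: -1907/703
a_6 = 13: -26462/9755
a_7 = 7: -187141/68988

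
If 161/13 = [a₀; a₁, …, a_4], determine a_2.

1

Run the Euclidean algorithm, recording each quotient:
161 = 12·13 + 5, so a_0 = 12
13 = 2·5 + 3, so a_1 = 2
5 = 1·3 + 2, so a_2 = 1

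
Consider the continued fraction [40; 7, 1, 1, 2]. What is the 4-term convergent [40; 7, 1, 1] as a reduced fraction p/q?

602/15

Collapse the nested fraction from the inside out:
Start with 1.
1 + 1/(1/1) = 1 + 1/1 = 2/1
7 + 1/(2/1) = 7 + 1/2 = 15/2
40 + 1/(15/2) = 40 + 2/15 = 602/15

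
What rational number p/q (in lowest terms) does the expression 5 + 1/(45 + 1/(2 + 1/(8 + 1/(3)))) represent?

12103/2410

Starting at the tail and folding back:
Start with 3.
8 + 1/(3/1) = 8 + 1/3 = 25/3
2 + 1/(25/3) = 2 + 3/25 = 53/25
45 + 1/(53/25) = 45 + 25/53 = 2410/53
5 + 1/(2410/53) = 5 + 53/2410 = 12103/2410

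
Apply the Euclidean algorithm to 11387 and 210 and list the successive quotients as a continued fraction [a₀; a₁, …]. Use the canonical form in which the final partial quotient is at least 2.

11387 ÷ 210 → quotient 54, remainder 47
210 ÷ 47 → quotient 4, remainder 22
47 ÷ 22 → quotient 2, remainder 3
22 ÷ 3 → quotient 7, remainder 1
3 ÷ 1 → quotient 3, remainder 0

[54; 4, 2, 7, 3]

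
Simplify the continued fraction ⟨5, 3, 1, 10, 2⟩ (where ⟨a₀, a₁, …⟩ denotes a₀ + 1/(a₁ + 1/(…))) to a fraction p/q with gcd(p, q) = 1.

Work from the innermost term outward:
Start with 2.
10 + 1/(2/1) = 10 + 1/2 = 21/2
1 + 1/(21/2) = 1 + 2/21 = 23/21
3 + 1/(23/21) = 3 + 21/23 = 90/23
5 + 1/(90/23) = 5 + 23/90 = 473/90

473/90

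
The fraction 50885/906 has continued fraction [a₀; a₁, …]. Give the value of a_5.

Run the Euclidean algorithm, recording each quotient:
⌊50885/906⌋ = 56, remainder 149
⌊906/149⌋ = 6, remainder 12
⌊149/12⌋ = 12, remainder 5
⌊12/5⌋ = 2, remainder 2
⌊5/2⌋ = 2, remainder 1
⌊2/1⌋ = 2, remainder 0

2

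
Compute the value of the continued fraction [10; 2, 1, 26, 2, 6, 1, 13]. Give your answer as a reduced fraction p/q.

175023/16931

Start with 13.
1 + 1/(13/1) = 1 + 1/13 = 14/13
6 + 1/(14/13) = 6 + 13/14 = 97/14
2 + 1/(97/14) = 2 + 14/97 = 208/97
26 + 1/(208/97) = 26 + 97/208 = 5505/208
1 + 1/(5505/208) = 1 + 208/5505 = 5713/5505
2 + 1/(5713/5505) = 2 + 5505/5713 = 16931/5713
10 + 1/(16931/5713) = 10 + 5713/16931 = 175023/16931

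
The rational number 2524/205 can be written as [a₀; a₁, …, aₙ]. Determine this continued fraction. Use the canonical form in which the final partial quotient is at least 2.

[12; 3, 4, 1, 12]

Apply division with remainder until the remainder is 0:
2524 ÷ 205 → quotient 12, remainder 64
205 ÷ 64 → quotient 3, remainder 13
64 ÷ 13 → quotient 4, remainder 12
13 ÷ 12 → quotient 1, remainder 1
12 ÷ 1 → quotient 12, remainder 0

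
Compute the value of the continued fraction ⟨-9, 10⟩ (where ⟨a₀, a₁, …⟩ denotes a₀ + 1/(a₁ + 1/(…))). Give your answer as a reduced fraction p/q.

Start with 10.
-9 + 1/(10/1) = -9 + 1/10 = -89/10

-89/10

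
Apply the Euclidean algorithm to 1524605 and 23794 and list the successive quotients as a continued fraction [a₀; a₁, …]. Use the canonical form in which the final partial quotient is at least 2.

[64; 13, 3, 3, 59, 3]

Apply division with remainder until the remainder is 0:
1524605 = 64·23794 + 1789, so a_0 = 64
23794 = 13·1789 + 537, so a_1 = 13
1789 = 3·537 + 178, so a_2 = 3
537 = 3·178 + 3, so a_3 = 3
178 = 59·3 + 1, so a_4 = 59
3 = 3·1 + 0, so a_5 = 3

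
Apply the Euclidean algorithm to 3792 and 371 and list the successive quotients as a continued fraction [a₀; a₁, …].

3792 = 10·371 + 82, so a_0 = 10
371 = 4·82 + 43, so a_1 = 4
82 = 1·43 + 39, so a_2 = 1
43 = 1·39 + 4, so a_3 = 1
39 = 9·4 + 3, so a_4 = 9
4 = 1·3 + 1, so a_5 = 1
3 = 3·1 + 0, so a_6 = 3

[10; 4, 1, 1, 9, 1, 3]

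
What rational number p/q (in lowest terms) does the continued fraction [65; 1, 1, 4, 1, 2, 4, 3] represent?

Start with 3.
4 + 1/(3/1) = 4 + 1/3 = 13/3
2 + 1/(13/3) = 2 + 3/13 = 29/13
1 + 1/(29/13) = 1 + 13/29 = 42/29
4 + 1/(42/29) = 4 + 29/42 = 197/42
1 + 1/(197/42) = 1 + 42/197 = 239/197
1 + 1/(239/197) = 1 + 197/239 = 436/239
65 + 1/(436/239) = 65 + 239/436 = 28579/436

28579/436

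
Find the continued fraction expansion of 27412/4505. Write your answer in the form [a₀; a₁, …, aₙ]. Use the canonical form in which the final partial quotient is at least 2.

[6; 11, 1, 3, 1, 5, 13]

27412 = 6·4505 + 382, so a_0 = 6
4505 = 11·382 + 303, so a_1 = 11
382 = 1·303 + 79, so a_2 = 1
303 = 3·79 + 66, so a_3 = 3
79 = 1·66 + 13, so a_4 = 1
66 = 5·13 + 1, so a_5 = 5
13 = 13·1 + 0, so a_6 = 13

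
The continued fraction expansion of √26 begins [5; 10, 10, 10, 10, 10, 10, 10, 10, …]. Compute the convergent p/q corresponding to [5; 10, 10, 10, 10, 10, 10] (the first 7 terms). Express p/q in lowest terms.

Use the convergent recurrence hₖ = aₖ·hₖ₋₁ + hₖ₋₂ (and likewise for the denominators kₖ):
a_0 = 5: 5/1
a_1 = 10: 51/10
a_2 = 10: 515/101
a_3 = 10: 5201/1020
a_4 = 10: 52525/10301
a_5 = 10: 530451/104030
a_6 = 10: 5357035/1050601

5357035/1050601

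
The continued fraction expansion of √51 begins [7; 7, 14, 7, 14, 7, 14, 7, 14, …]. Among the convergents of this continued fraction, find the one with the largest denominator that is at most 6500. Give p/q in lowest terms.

List convergents until the denominator exceeds the bound:
a_0 = 7: 7/1  (≤ bound)
a_1 = 7: 50/7  (≤ bound)
a_2 = 14: 707/99  (≤ bound)
a_3 = 7: 4999/700  (≤ bound)
a_4 = 14: 70693/9899  (> 6500, stop)

4999/700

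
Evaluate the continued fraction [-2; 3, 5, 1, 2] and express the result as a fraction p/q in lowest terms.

-91/54

a_0 = -2: -2/1
a_1 = 3: -5/3
a_2 = 5: -27/16
a_3 = 1: -32/19
a_4 = 2: -91/54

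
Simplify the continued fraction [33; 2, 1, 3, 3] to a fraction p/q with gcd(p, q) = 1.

Compute successive convergents:
a_0 = 33: 33/1
a_1 = 2: 67/2
a_2 = 1: 100/3
a_3 = 3: 367/11
a_4 = 3: 1201/36

1201/36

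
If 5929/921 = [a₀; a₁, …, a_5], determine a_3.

1

Apply division with remainder until the remainder is 0:
5929 ÷ 921 → quotient 6, remainder 403
921 ÷ 403 → quotient 2, remainder 115
403 ÷ 115 → quotient 3, remainder 58
115 ÷ 58 → quotient 1, remainder 57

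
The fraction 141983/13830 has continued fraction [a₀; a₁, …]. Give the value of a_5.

37

⌊141983/13830⌋ = 10, remainder 3683
⌊13830/3683⌋ = 3, remainder 2781
⌊3683/2781⌋ = 1, remainder 902
⌊2781/902⌋ = 3, remainder 75
⌊902/75⌋ = 12, remainder 2
⌊75/2⌋ = 37, remainder 1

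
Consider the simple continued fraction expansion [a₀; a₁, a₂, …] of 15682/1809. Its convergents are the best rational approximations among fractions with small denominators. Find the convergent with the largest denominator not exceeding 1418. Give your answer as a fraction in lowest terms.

1309/151

List convergents until the denominator exceeds the bound:
a_0 = 8: 8/1  (≤ bound)
a_1 = 1: 9/1  (≤ bound)
a_2 = 2: 26/3  (≤ bound)
a_3 = 49: 1283/148  (≤ bound)
a_4 = 1: 1309/151  (≤ bound)
a_5 = 11: 15682/1809  (> 1418, stop)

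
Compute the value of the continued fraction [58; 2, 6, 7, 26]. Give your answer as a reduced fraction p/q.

142122/2431

Start with 26.
7 + 1/(26/1) = 7 + 1/26 = 183/26
6 + 1/(183/26) = 6 + 26/183 = 1124/183
2 + 1/(1124/183) = 2 + 183/1124 = 2431/1124
58 + 1/(2431/1124) = 58 + 1124/2431 = 142122/2431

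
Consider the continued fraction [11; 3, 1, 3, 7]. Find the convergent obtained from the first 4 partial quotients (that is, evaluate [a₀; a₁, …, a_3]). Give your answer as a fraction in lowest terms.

169/15

Start with 3.
1 + 1/(3/1) = 1 + 1/3 = 4/3
3 + 1/(4/3) = 3 + 3/4 = 15/4
11 + 1/(15/4) = 11 + 4/15 = 169/15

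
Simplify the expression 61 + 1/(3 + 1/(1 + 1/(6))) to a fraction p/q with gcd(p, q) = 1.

1654/27

Starting at the tail and folding back:
Start with 6.
1 + 1/(6/1) = 1 + 1/6 = 7/6
3 + 1/(7/6) = 3 + 6/7 = 27/7
61 + 1/(27/7) = 61 + 7/27 = 1654/27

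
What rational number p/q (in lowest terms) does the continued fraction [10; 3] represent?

a_0 = 10: 10/1
a_1 = 3: 31/3

31/3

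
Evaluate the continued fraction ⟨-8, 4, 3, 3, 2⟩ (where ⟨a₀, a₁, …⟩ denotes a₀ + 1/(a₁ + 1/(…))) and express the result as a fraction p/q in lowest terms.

-769/99

Compute successive convergents:
a_0 = -8: -8/1
a_1 = 4: -31/4
a_2 = 3: -101/13
a_3 = 3: -334/43
a_4 = 2: -769/99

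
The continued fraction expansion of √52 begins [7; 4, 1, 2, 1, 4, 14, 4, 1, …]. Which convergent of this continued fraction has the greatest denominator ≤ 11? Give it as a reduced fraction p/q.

a_0 = 7: 7/1  (≤ bound)
a_1 = 4: 29/4  (≤ bound)
a_2 = 1: 36/5  (≤ bound)
a_3 = 2: 101/14  (> 11, stop)

36/5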